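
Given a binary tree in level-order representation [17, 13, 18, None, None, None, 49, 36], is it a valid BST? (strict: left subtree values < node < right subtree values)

Level-order array: [17, 13, 18, None, None, None, 49, 36]
Validate using subtree bounds (lo, hi): at each node, require lo < value < hi,
then recurse left with hi=value and right with lo=value.
Preorder trace (stopping at first violation):
  at node 17 with bounds (-inf, +inf): OK
  at node 13 with bounds (-inf, 17): OK
  at node 18 with bounds (17, +inf): OK
  at node 49 with bounds (18, +inf): OK
  at node 36 with bounds (18, 49): OK
No violation found at any node.
Result: Valid BST


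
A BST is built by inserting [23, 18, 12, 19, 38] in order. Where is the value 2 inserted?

Starting tree (level order): [23, 18, 38, 12, 19]
Insertion path: 23 -> 18 -> 12
Result: insert 2 as left child of 12
Final tree (level order): [23, 18, 38, 12, 19, None, None, 2]


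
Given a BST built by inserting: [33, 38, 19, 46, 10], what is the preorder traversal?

Tree insertion order: [33, 38, 19, 46, 10]
Tree (level-order array): [33, 19, 38, 10, None, None, 46]
Preorder traversal: [33, 19, 10, 38, 46]


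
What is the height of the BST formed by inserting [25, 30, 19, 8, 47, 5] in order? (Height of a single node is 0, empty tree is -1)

Insertion order: [25, 30, 19, 8, 47, 5]
Tree (level-order array): [25, 19, 30, 8, None, None, 47, 5]
Compute height bottom-up (empty subtree = -1):
  height(5) = 1 + max(-1, -1) = 0
  height(8) = 1 + max(0, -1) = 1
  height(19) = 1 + max(1, -1) = 2
  height(47) = 1 + max(-1, -1) = 0
  height(30) = 1 + max(-1, 0) = 1
  height(25) = 1 + max(2, 1) = 3
Height = 3


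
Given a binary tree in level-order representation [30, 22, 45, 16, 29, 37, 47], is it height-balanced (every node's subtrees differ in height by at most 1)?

Tree (level-order array): [30, 22, 45, 16, 29, 37, 47]
Definition: a tree is height-balanced if, at every node, |h(left) - h(right)| <= 1 (empty subtree has height -1).
Bottom-up per-node check:
  node 16: h_left=-1, h_right=-1, diff=0 [OK], height=0
  node 29: h_left=-1, h_right=-1, diff=0 [OK], height=0
  node 22: h_left=0, h_right=0, diff=0 [OK], height=1
  node 37: h_left=-1, h_right=-1, diff=0 [OK], height=0
  node 47: h_left=-1, h_right=-1, diff=0 [OK], height=0
  node 45: h_left=0, h_right=0, diff=0 [OK], height=1
  node 30: h_left=1, h_right=1, diff=0 [OK], height=2
All nodes satisfy the balance condition.
Result: Balanced


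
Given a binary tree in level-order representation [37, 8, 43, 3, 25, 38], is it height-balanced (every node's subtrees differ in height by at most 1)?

Tree (level-order array): [37, 8, 43, 3, 25, 38]
Definition: a tree is height-balanced if, at every node, |h(left) - h(right)| <= 1 (empty subtree has height -1).
Bottom-up per-node check:
  node 3: h_left=-1, h_right=-1, diff=0 [OK], height=0
  node 25: h_left=-1, h_right=-1, diff=0 [OK], height=0
  node 8: h_left=0, h_right=0, diff=0 [OK], height=1
  node 38: h_left=-1, h_right=-1, diff=0 [OK], height=0
  node 43: h_left=0, h_right=-1, diff=1 [OK], height=1
  node 37: h_left=1, h_right=1, diff=0 [OK], height=2
All nodes satisfy the balance condition.
Result: Balanced


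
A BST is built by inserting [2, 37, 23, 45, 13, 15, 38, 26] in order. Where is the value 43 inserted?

Starting tree (level order): [2, None, 37, 23, 45, 13, 26, 38, None, None, 15]
Insertion path: 2 -> 37 -> 45 -> 38
Result: insert 43 as right child of 38
Final tree (level order): [2, None, 37, 23, 45, 13, 26, 38, None, None, 15, None, None, None, 43]


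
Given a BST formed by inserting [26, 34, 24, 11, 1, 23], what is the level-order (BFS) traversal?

Tree insertion order: [26, 34, 24, 11, 1, 23]
Tree (level-order array): [26, 24, 34, 11, None, None, None, 1, 23]
BFS from the root, enqueuing left then right child of each popped node:
  queue [26] -> pop 26, enqueue [24, 34], visited so far: [26]
  queue [24, 34] -> pop 24, enqueue [11], visited so far: [26, 24]
  queue [34, 11] -> pop 34, enqueue [none], visited so far: [26, 24, 34]
  queue [11] -> pop 11, enqueue [1, 23], visited so far: [26, 24, 34, 11]
  queue [1, 23] -> pop 1, enqueue [none], visited so far: [26, 24, 34, 11, 1]
  queue [23] -> pop 23, enqueue [none], visited so far: [26, 24, 34, 11, 1, 23]
Result: [26, 24, 34, 11, 1, 23]


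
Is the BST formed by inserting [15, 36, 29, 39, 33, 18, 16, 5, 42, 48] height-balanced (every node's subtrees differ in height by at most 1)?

Tree (level-order array): [15, 5, 36, None, None, 29, 39, 18, 33, None, 42, 16, None, None, None, None, 48]
Definition: a tree is height-balanced if, at every node, |h(left) - h(right)| <= 1 (empty subtree has height -1).
Bottom-up per-node check:
  node 5: h_left=-1, h_right=-1, diff=0 [OK], height=0
  node 16: h_left=-1, h_right=-1, diff=0 [OK], height=0
  node 18: h_left=0, h_right=-1, diff=1 [OK], height=1
  node 33: h_left=-1, h_right=-1, diff=0 [OK], height=0
  node 29: h_left=1, h_right=0, diff=1 [OK], height=2
  node 48: h_left=-1, h_right=-1, diff=0 [OK], height=0
  node 42: h_left=-1, h_right=0, diff=1 [OK], height=1
  node 39: h_left=-1, h_right=1, diff=2 [FAIL (|-1-1|=2 > 1)], height=2
  node 36: h_left=2, h_right=2, diff=0 [OK], height=3
  node 15: h_left=0, h_right=3, diff=3 [FAIL (|0-3|=3 > 1)], height=4
Node 39 violates the condition: |-1 - 1| = 2 > 1.
Result: Not balanced


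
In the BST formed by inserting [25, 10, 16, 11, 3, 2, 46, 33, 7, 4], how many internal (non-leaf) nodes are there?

Tree built from: [25, 10, 16, 11, 3, 2, 46, 33, 7, 4]
Tree (level-order array): [25, 10, 46, 3, 16, 33, None, 2, 7, 11, None, None, None, None, None, 4]
Rule: An internal node has at least one child.
Per-node child counts:
  node 25: 2 child(ren)
  node 10: 2 child(ren)
  node 3: 2 child(ren)
  node 2: 0 child(ren)
  node 7: 1 child(ren)
  node 4: 0 child(ren)
  node 16: 1 child(ren)
  node 11: 0 child(ren)
  node 46: 1 child(ren)
  node 33: 0 child(ren)
Matching nodes: [25, 10, 3, 7, 16, 46]
Count of internal (non-leaf) nodes: 6


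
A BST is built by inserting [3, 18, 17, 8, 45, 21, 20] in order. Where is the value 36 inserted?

Starting tree (level order): [3, None, 18, 17, 45, 8, None, 21, None, None, None, 20]
Insertion path: 3 -> 18 -> 45 -> 21
Result: insert 36 as right child of 21
Final tree (level order): [3, None, 18, 17, 45, 8, None, 21, None, None, None, 20, 36]


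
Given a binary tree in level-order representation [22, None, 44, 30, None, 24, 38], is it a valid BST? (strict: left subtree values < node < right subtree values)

Level-order array: [22, None, 44, 30, None, 24, 38]
Validate using subtree bounds (lo, hi): at each node, require lo < value < hi,
then recurse left with hi=value and right with lo=value.
Preorder trace (stopping at first violation):
  at node 22 with bounds (-inf, +inf): OK
  at node 44 with bounds (22, +inf): OK
  at node 30 with bounds (22, 44): OK
  at node 24 with bounds (22, 30): OK
  at node 38 with bounds (30, 44): OK
No violation found at any node.
Result: Valid BST


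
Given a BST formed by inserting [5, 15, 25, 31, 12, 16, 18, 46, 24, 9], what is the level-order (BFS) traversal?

Tree insertion order: [5, 15, 25, 31, 12, 16, 18, 46, 24, 9]
Tree (level-order array): [5, None, 15, 12, 25, 9, None, 16, 31, None, None, None, 18, None, 46, None, 24]
BFS from the root, enqueuing left then right child of each popped node:
  queue [5] -> pop 5, enqueue [15], visited so far: [5]
  queue [15] -> pop 15, enqueue [12, 25], visited so far: [5, 15]
  queue [12, 25] -> pop 12, enqueue [9], visited so far: [5, 15, 12]
  queue [25, 9] -> pop 25, enqueue [16, 31], visited so far: [5, 15, 12, 25]
  queue [9, 16, 31] -> pop 9, enqueue [none], visited so far: [5, 15, 12, 25, 9]
  queue [16, 31] -> pop 16, enqueue [18], visited so far: [5, 15, 12, 25, 9, 16]
  queue [31, 18] -> pop 31, enqueue [46], visited so far: [5, 15, 12, 25, 9, 16, 31]
  queue [18, 46] -> pop 18, enqueue [24], visited so far: [5, 15, 12, 25, 9, 16, 31, 18]
  queue [46, 24] -> pop 46, enqueue [none], visited so far: [5, 15, 12, 25, 9, 16, 31, 18, 46]
  queue [24] -> pop 24, enqueue [none], visited so far: [5, 15, 12, 25, 9, 16, 31, 18, 46, 24]
Result: [5, 15, 12, 25, 9, 16, 31, 18, 46, 24]


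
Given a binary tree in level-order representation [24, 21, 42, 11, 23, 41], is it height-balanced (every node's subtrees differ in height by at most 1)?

Tree (level-order array): [24, 21, 42, 11, 23, 41]
Definition: a tree is height-balanced if, at every node, |h(left) - h(right)| <= 1 (empty subtree has height -1).
Bottom-up per-node check:
  node 11: h_left=-1, h_right=-1, diff=0 [OK], height=0
  node 23: h_left=-1, h_right=-1, diff=0 [OK], height=0
  node 21: h_left=0, h_right=0, diff=0 [OK], height=1
  node 41: h_left=-1, h_right=-1, diff=0 [OK], height=0
  node 42: h_left=0, h_right=-1, diff=1 [OK], height=1
  node 24: h_left=1, h_right=1, diff=0 [OK], height=2
All nodes satisfy the balance condition.
Result: Balanced


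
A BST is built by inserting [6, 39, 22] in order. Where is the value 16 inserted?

Starting tree (level order): [6, None, 39, 22]
Insertion path: 6 -> 39 -> 22
Result: insert 16 as left child of 22
Final tree (level order): [6, None, 39, 22, None, 16]


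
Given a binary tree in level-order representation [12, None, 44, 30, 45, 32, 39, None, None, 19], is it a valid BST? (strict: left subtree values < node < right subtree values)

Level-order array: [12, None, 44, 30, 45, 32, 39, None, None, 19]
Validate using subtree bounds (lo, hi): at each node, require lo < value < hi,
then recurse left with hi=value and right with lo=value.
Preorder trace (stopping at first violation):
  at node 12 with bounds (-inf, +inf): OK
  at node 44 with bounds (12, +inf): OK
  at node 30 with bounds (12, 44): OK
  at node 32 with bounds (12, 30): VIOLATION
Node 32 violates its bound: not (12 < 32 < 30).
Result: Not a valid BST


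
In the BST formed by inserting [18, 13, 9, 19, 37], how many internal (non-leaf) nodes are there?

Tree built from: [18, 13, 9, 19, 37]
Tree (level-order array): [18, 13, 19, 9, None, None, 37]
Rule: An internal node has at least one child.
Per-node child counts:
  node 18: 2 child(ren)
  node 13: 1 child(ren)
  node 9: 0 child(ren)
  node 19: 1 child(ren)
  node 37: 0 child(ren)
Matching nodes: [18, 13, 19]
Count of internal (non-leaf) nodes: 3


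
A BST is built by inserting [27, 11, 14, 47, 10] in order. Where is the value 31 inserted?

Starting tree (level order): [27, 11, 47, 10, 14]
Insertion path: 27 -> 47
Result: insert 31 as left child of 47
Final tree (level order): [27, 11, 47, 10, 14, 31]


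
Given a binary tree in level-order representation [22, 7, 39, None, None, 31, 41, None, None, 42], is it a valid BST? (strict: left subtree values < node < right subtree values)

Level-order array: [22, 7, 39, None, None, 31, 41, None, None, 42]
Validate using subtree bounds (lo, hi): at each node, require lo < value < hi,
then recurse left with hi=value and right with lo=value.
Preorder trace (stopping at first violation):
  at node 22 with bounds (-inf, +inf): OK
  at node 7 with bounds (-inf, 22): OK
  at node 39 with bounds (22, +inf): OK
  at node 31 with bounds (22, 39): OK
  at node 41 with bounds (39, +inf): OK
  at node 42 with bounds (39, 41): VIOLATION
Node 42 violates its bound: not (39 < 42 < 41).
Result: Not a valid BST


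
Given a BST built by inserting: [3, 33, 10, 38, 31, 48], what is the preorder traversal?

Tree insertion order: [3, 33, 10, 38, 31, 48]
Tree (level-order array): [3, None, 33, 10, 38, None, 31, None, 48]
Preorder traversal: [3, 33, 10, 31, 38, 48]


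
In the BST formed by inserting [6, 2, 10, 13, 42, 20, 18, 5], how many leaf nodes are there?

Tree built from: [6, 2, 10, 13, 42, 20, 18, 5]
Tree (level-order array): [6, 2, 10, None, 5, None, 13, None, None, None, 42, 20, None, 18]
Rule: A leaf has 0 children.
Per-node child counts:
  node 6: 2 child(ren)
  node 2: 1 child(ren)
  node 5: 0 child(ren)
  node 10: 1 child(ren)
  node 13: 1 child(ren)
  node 42: 1 child(ren)
  node 20: 1 child(ren)
  node 18: 0 child(ren)
Matching nodes: [5, 18]
Count of leaf nodes: 2


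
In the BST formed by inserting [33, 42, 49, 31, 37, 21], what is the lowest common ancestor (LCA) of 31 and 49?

Tree insertion order: [33, 42, 49, 31, 37, 21]
Tree (level-order array): [33, 31, 42, 21, None, 37, 49]
In a BST, the LCA of p=31, q=49 is the first node v on the
root-to-leaf path with p <= v <= q (go left if both < v, right if both > v).
Walk from root:
  at 33: 31 <= 33 <= 49, this is the LCA
LCA = 33


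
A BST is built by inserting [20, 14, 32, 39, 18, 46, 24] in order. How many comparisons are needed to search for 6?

Search path for 6: 20 -> 14
Found: False
Comparisons: 2


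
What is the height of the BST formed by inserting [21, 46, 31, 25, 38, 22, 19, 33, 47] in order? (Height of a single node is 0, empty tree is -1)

Insertion order: [21, 46, 31, 25, 38, 22, 19, 33, 47]
Tree (level-order array): [21, 19, 46, None, None, 31, 47, 25, 38, None, None, 22, None, 33]
Compute height bottom-up (empty subtree = -1):
  height(19) = 1 + max(-1, -1) = 0
  height(22) = 1 + max(-1, -1) = 0
  height(25) = 1 + max(0, -1) = 1
  height(33) = 1 + max(-1, -1) = 0
  height(38) = 1 + max(0, -1) = 1
  height(31) = 1 + max(1, 1) = 2
  height(47) = 1 + max(-1, -1) = 0
  height(46) = 1 + max(2, 0) = 3
  height(21) = 1 + max(0, 3) = 4
Height = 4


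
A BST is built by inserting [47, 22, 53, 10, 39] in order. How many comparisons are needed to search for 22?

Search path for 22: 47 -> 22
Found: True
Comparisons: 2


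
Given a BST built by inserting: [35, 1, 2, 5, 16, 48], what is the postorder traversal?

Tree insertion order: [35, 1, 2, 5, 16, 48]
Tree (level-order array): [35, 1, 48, None, 2, None, None, None, 5, None, 16]
Postorder traversal: [16, 5, 2, 1, 48, 35]


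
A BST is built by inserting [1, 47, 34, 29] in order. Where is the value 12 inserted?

Starting tree (level order): [1, None, 47, 34, None, 29]
Insertion path: 1 -> 47 -> 34 -> 29
Result: insert 12 as left child of 29
Final tree (level order): [1, None, 47, 34, None, 29, None, 12]


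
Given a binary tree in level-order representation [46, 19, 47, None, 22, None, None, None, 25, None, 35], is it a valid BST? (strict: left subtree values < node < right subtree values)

Level-order array: [46, 19, 47, None, 22, None, None, None, 25, None, 35]
Validate using subtree bounds (lo, hi): at each node, require lo < value < hi,
then recurse left with hi=value and right with lo=value.
Preorder trace (stopping at first violation):
  at node 46 with bounds (-inf, +inf): OK
  at node 19 with bounds (-inf, 46): OK
  at node 22 with bounds (19, 46): OK
  at node 25 with bounds (22, 46): OK
  at node 35 with bounds (25, 46): OK
  at node 47 with bounds (46, +inf): OK
No violation found at any node.
Result: Valid BST


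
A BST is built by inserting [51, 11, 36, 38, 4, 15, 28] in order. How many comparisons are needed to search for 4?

Search path for 4: 51 -> 11 -> 4
Found: True
Comparisons: 3


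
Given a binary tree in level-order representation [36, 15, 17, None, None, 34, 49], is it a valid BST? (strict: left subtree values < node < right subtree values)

Level-order array: [36, 15, 17, None, None, 34, 49]
Validate using subtree bounds (lo, hi): at each node, require lo < value < hi,
then recurse left with hi=value and right with lo=value.
Preorder trace (stopping at first violation):
  at node 36 with bounds (-inf, +inf): OK
  at node 15 with bounds (-inf, 36): OK
  at node 17 with bounds (36, +inf): VIOLATION
Node 17 violates its bound: not (36 < 17 < +inf).
Result: Not a valid BST


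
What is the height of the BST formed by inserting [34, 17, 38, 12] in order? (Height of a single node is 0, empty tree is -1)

Insertion order: [34, 17, 38, 12]
Tree (level-order array): [34, 17, 38, 12]
Compute height bottom-up (empty subtree = -1):
  height(12) = 1 + max(-1, -1) = 0
  height(17) = 1 + max(0, -1) = 1
  height(38) = 1 + max(-1, -1) = 0
  height(34) = 1 + max(1, 0) = 2
Height = 2


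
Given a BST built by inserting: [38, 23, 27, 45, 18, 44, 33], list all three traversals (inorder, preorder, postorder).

Tree insertion order: [38, 23, 27, 45, 18, 44, 33]
Tree (level-order array): [38, 23, 45, 18, 27, 44, None, None, None, None, 33]
Inorder (L, root, R): [18, 23, 27, 33, 38, 44, 45]
Preorder (root, L, R): [38, 23, 18, 27, 33, 45, 44]
Postorder (L, R, root): [18, 33, 27, 23, 44, 45, 38]


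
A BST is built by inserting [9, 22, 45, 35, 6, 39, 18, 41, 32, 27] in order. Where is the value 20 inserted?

Starting tree (level order): [9, 6, 22, None, None, 18, 45, None, None, 35, None, 32, 39, 27, None, None, 41]
Insertion path: 9 -> 22 -> 18
Result: insert 20 as right child of 18
Final tree (level order): [9, 6, 22, None, None, 18, 45, None, 20, 35, None, None, None, 32, 39, 27, None, None, 41]


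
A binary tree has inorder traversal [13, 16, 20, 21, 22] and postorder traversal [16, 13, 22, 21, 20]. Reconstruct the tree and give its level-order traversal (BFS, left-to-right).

Inorder:   [13, 16, 20, 21, 22]
Postorder: [16, 13, 22, 21, 20]
Algorithm: postorder visits root last, so walk postorder right-to-left;
each value is the root of the current inorder slice — split it at that
value, recurse on the right subtree first, then the left.
Recursive splits:
  root=20; inorder splits into left=[13, 16], right=[21, 22]
  root=21; inorder splits into left=[], right=[22]
  root=22; inorder splits into left=[], right=[]
  root=13; inorder splits into left=[], right=[16]
  root=16; inorder splits into left=[], right=[]
Reconstructed level-order: [20, 13, 21, 16, 22]


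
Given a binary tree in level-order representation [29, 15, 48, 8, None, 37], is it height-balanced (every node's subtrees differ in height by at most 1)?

Tree (level-order array): [29, 15, 48, 8, None, 37]
Definition: a tree is height-balanced if, at every node, |h(left) - h(right)| <= 1 (empty subtree has height -1).
Bottom-up per-node check:
  node 8: h_left=-1, h_right=-1, diff=0 [OK], height=0
  node 15: h_left=0, h_right=-1, diff=1 [OK], height=1
  node 37: h_left=-1, h_right=-1, diff=0 [OK], height=0
  node 48: h_left=0, h_right=-1, diff=1 [OK], height=1
  node 29: h_left=1, h_right=1, diff=0 [OK], height=2
All nodes satisfy the balance condition.
Result: Balanced


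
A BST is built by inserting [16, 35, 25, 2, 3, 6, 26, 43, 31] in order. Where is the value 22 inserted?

Starting tree (level order): [16, 2, 35, None, 3, 25, 43, None, 6, None, 26, None, None, None, None, None, 31]
Insertion path: 16 -> 35 -> 25
Result: insert 22 as left child of 25
Final tree (level order): [16, 2, 35, None, 3, 25, 43, None, 6, 22, 26, None, None, None, None, None, None, None, 31]


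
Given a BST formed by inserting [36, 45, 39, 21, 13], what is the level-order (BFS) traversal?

Tree insertion order: [36, 45, 39, 21, 13]
Tree (level-order array): [36, 21, 45, 13, None, 39]
BFS from the root, enqueuing left then right child of each popped node:
  queue [36] -> pop 36, enqueue [21, 45], visited so far: [36]
  queue [21, 45] -> pop 21, enqueue [13], visited so far: [36, 21]
  queue [45, 13] -> pop 45, enqueue [39], visited so far: [36, 21, 45]
  queue [13, 39] -> pop 13, enqueue [none], visited so far: [36, 21, 45, 13]
  queue [39] -> pop 39, enqueue [none], visited so far: [36, 21, 45, 13, 39]
Result: [36, 21, 45, 13, 39]


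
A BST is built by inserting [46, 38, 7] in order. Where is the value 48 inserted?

Starting tree (level order): [46, 38, None, 7]
Insertion path: 46
Result: insert 48 as right child of 46
Final tree (level order): [46, 38, 48, 7]


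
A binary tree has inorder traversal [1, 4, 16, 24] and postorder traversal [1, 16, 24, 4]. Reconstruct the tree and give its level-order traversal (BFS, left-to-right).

Inorder:   [1, 4, 16, 24]
Postorder: [1, 16, 24, 4]
Algorithm: postorder visits root last, so walk postorder right-to-left;
each value is the root of the current inorder slice — split it at that
value, recurse on the right subtree first, then the left.
Recursive splits:
  root=4; inorder splits into left=[1], right=[16, 24]
  root=24; inorder splits into left=[16], right=[]
  root=16; inorder splits into left=[], right=[]
  root=1; inorder splits into left=[], right=[]
Reconstructed level-order: [4, 1, 24, 16]


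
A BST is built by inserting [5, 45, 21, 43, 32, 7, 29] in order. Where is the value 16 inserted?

Starting tree (level order): [5, None, 45, 21, None, 7, 43, None, None, 32, None, 29]
Insertion path: 5 -> 45 -> 21 -> 7
Result: insert 16 as right child of 7
Final tree (level order): [5, None, 45, 21, None, 7, 43, None, 16, 32, None, None, None, 29]


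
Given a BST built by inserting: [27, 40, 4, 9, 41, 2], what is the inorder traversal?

Tree insertion order: [27, 40, 4, 9, 41, 2]
Tree (level-order array): [27, 4, 40, 2, 9, None, 41]
Inorder traversal: [2, 4, 9, 27, 40, 41]


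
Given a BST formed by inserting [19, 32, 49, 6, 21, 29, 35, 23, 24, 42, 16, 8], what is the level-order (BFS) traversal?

Tree insertion order: [19, 32, 49, 6, 21, 29, 35, 23, 24, 42, 16, 8]
Tree (level-order array): [19, 6, 32, None, 16, 21, 49, 8, None, None, 29, 35, None, None, None, 23, None, None, 42, None, 24]
BFS from the root, enqueuing left then right child of each popped node:
  queue [19] -> pop 19, enqueue [6, 32], visited so far: [19]
  queue [6, 32] -> pop 6, enqueue [16], visited so far: [19, 6]
  queue [32, 16] -> pop 32, enqueue [21, 49], visited so far: [19, 6, 32]
  queue [16, 21, 49] -> pop 16, enqueue [8], visited so far: [19, 6, 32, 16]
  queue [21, 49, 8] -> pop 21, enqueue [29], visited so far: [19, 6, 32, 16, 21]
  queue [49, 8, 29] -> pop 49, enqueue [35], visited so far: [19, 6, 32, 16, 21, 49]
  queue [8, 29, 35] -> pop 8, enqueue [none], visited so far: [19, 6, 32, 16, 21, 49, 8]
  queue [29, 35] -> pop 29, enqueue [23], visited so far: [19, 6, 32, 16, 21, 49, 8, 29]
  queue [35, 23] -> pop 35, enqueue [42], visited so far: [19, 6, 32, 16, 21, 49, 8, 29, 35]
  queue [23, 42] -> pop 23, enqueue [24], visited so far: [19, 6, 32, 16, 21, 49, 8, 29, 35, 23]
  queue [42, 24] -> pop 42, enqueue [none], visited so far: [19, 6, 32, 16, 21, 49, 8, 29, 35, 23, 42]
  queue [24] -> pop 24, enqueue [none], visited so far: [19, 6, 32, 16, 21, 49, 8, 29, 35, 23, 42, 24]
Result: [19, 6, 32, 16, 21, 49, 8, 29, 35, 23, 42, 24]


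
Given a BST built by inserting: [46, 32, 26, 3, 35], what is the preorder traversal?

Tree insertion order: [46, 32, 26, 3, 35]
Tree (level-order array): [46, 32, None, 26, 35, 3]
Preorder traversal: [46, 32, 26, 3, 35]


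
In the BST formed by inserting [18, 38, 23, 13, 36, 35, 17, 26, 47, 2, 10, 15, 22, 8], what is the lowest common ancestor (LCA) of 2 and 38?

Tree insertion order: [18, 38, 23, 13, 36, 35, 17, 26, 47, 2, 10, 15, 22, 8]
Tree (level-order array): [18, 13, 38, 2, 17, 23, 47, None, 10, 15, None, 22, 36, None, None, 8, None, None, None, None, None, 35, None, None, None, 26]
In a BST, the LCA of p=2, q=38 is the first node v on the
root-to-leaf path with p <= v <= q (go left if both < v, right if both > v).
Walk from root:
  at 18: 2 <= 18 <= 38, this is the LCA
LCA = 18


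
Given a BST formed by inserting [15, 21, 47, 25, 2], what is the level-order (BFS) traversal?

Tree insertion order: [15, 21, 47, 25, 2]
Tree (level-order array): [15, 2, 21, None, None, None, 47, 25]
BFS from the root, enqueuing left then right child of each popped node:
  queue [15] -> pop 15, enqueue [2, 21], visited so far: [15]
  queue [2, 21] -> pop 2, enqueue [none], visited so far: [15, 2]
  queue [21] -> pop 21, enqueue [47], visited so far: [15, 2, 21]
  queue [47] -> pop 47, enqueue [25], visited so far: [15, 2, 21, 47]
  queue [25] -> pop 25, enqueue [none], visited so far: [15, 2, 21, 47, 25]
Result: [15, 2, 21, 47, 25]


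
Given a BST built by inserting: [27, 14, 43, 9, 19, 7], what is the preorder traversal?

Tree insertion order: [27, 14, 43, 9, 19, 7]
Tree (level-order array): [27, 14, 43, 9, 19, None, None, 7]
Preorder traversal: [27, 14, 9, 7, 19, 43]


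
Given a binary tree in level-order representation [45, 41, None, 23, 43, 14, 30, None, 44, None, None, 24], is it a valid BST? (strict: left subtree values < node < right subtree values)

Level-order array: [45, 41, None, 23, 43, 14, 30, None, 44, None, None, 24]
Validate using subtree bounds (lo, hi): at each node, require lo < value < hi,
then recurse left with hi=value and right with lo=value.
Preorder trace (stopping at first violation):
  at node 45 with bounds (-inf, +inf): OK
  at node 41 with bounds (-inf, 45): OK
  at node 23 with bounds (-inf, 41): OK
  at node 14 with bounds (-inf, 23): OK
  at node 30 with bounds (23, 41): OK
  at node 24 with bounds (23, 30): OK
  at node 43 with bounds (41, 45): OK
  at node 44 with bounds (43, 45): OK
No violation found at any node.
Result: Valid BST


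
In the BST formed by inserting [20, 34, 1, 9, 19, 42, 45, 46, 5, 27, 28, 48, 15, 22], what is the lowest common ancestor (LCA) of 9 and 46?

Tree insertion order: [20, 34, 1, 9, 19, 42, 45, 46, 5, 27, 28, 48, 15, 22]
Tree (level-order array): [20, 1, 34, None, 9, 27, 42, 5, 19, 22, 28, None, 45, None, None, 15, None, None, None, None, None, None, 46, None, None, None, 48]
In a BST, the LCA of p=9, q=46 is the first node v on the
root-to-leaf path with p <= v <= q (go left if both < v, right if both > v).
Walk from root:
  at 20: 9 <= 20 <= 46, this is the LCA
LCA = 20


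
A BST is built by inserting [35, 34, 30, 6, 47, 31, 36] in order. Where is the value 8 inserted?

Starting tree (level order): [35, 34, 47, 30, None, 36, None, 6, 31]
Insertion path: 35 -> 34 -> 30 -> 6
Result: insert 8 as right child of 6
Final tree (level order): [35, 34, 47, 30, None, 36, None, 6, 31, None, None, None, 8]


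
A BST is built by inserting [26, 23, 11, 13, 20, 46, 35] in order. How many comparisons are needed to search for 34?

Search path for 34: 26 -> 46 -> 35
Found: False
Comparisons: 3


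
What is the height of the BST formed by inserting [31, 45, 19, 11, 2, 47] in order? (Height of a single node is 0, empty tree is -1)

Insertion order: [31, 45, 19, 11, 2, 47]
Tree (level-order array): [31, 19, 45, 11, None, None, 47, 2]
Compute height bottom-up (empty subtree = -1):
  height(2) = 1 + max(-1, -1) = 0
  height(11) = 1 + max(0, -1) = 1
  height(19) = 1 + max(1, -1) = 2
  height(47) = 1 + max(-1, -1) = 0
  height(45) = 1 + max(-1, 0) = 1
  height(31) = 1 + max(2, 1) = 3
Height = 3


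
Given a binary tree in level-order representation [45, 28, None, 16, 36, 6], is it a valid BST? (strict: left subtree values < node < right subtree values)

Level-order array: [45, 28, None, 16, 36, 6]
Validate using subtree bounds (lo, hi): at each node, require lo < value < hi,
then recurse left with hi=value and right with lo=value.
Preorder trace (stopping at first violation):
  at node 45 with bounds (-inf, +inf): OK
  at node 28 with bounds (-inf, 45): OK
  at node 16 with bounds (-inf, 28): OK
  at node 6 with bounds (-inf, 16): OK
  at node 36 with bounds (28, 45): OK
No violation found at any node.
Result: Valid BST


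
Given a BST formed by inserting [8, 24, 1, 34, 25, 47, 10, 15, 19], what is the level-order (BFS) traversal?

Tree insertion order: [8, 24, 1, 34, 25, 47, 10, 15, 19]
Tree (level-order array): [8, 1, 24, None, None, 10, 34, None, 15, 25, 47, None, 19]
BFS from the root, enqueuing left then right child of each popped node:
  queue [8] -> pop 8, enqueue [1, 24], visited so far: [8]
  queue [1, 24] -> pop 1, enqueue [none], visited so far: [8, 1]
  queue [24] -> pop 24, enqueue [10, 34], visited so far: [8, 1, 24]
  queue [10, 34] -> pop 10, enqueue [15], visited so far: [8, 1, 24, 10]
  queue [34, 15] -> pop 34, enqueue [25, 47], visited so far: [8, 1, 24, 10, 34]
  queue [15, 25, 47] -> pop 15, enqueue [19], visited so far: [8, 1, 24, 10, 34, 15]
  queue [25, 47, 19] -> pop 25, enqueue [none], visited so far: [8, 1, 24, 10, 34, 15, 25]
  queue [47, 19] -> pop 47, enqueue [none], visited so far: [8, 1, 24, 10, 34, 15, 25, 47]
  queue [19] -> pop 19, enqueue [none], visited so far: [8, 1, 24, 10, 34, 15, 25, 47, 19]
Result: [8, 1, 24, 10, 34, 15, 25, 47, 19]


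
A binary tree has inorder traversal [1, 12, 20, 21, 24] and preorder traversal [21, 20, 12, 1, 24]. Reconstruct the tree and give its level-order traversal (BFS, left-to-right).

Inorder:  [1, 12, 20, 21, 24]
Preorder: [21, 20, 12, 1, 24]
Algorithm: preorder visits root first, so consume preorder in order;
for each root, split the current inorder slice at that value into
left-subtree inorder and right-subtree inorder, then recurse.
Recursive splits:
  root=21; inorder splits into left=[1, 12, 20], right=[24]
  root=20; inorder splits into left=[1, 12], right=[]
  root=12; inorder splits into left=[1], right=[]
  root=1; inorder splits into left=[], right=[]
  root=24; inorder splits into left=[], right=[]
Reconstructed level-order: [21, 20, 24, 12, 1]


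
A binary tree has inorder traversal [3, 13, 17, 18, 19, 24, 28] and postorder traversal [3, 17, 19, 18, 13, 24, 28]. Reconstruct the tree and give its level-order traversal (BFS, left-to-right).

Inorder:   [3, 13, 17, 18, 19, 24, 28]
Postorder: [3, 17, 19, 18, 13, 24, 28]
Algorithm: postorder visits root last, so walk postorder right-to-left;
each value is the root of the current inorder slice — split it at that
value, recurse on the right subtree first, then the left.
Recursive splits:
  root=28; inorder splits into left=[3, 13, 17, 18, 19, 24], right=[]
  root=24; inorder splits into left=[3, 13, 17, 18, 19], right=[]
  root=13; inorder splits into left=[3], right=[17, 18, 19]
  root=18; inorder splits into left=[17], right=[19]
  root=19; inorder splits into left=[], right=[]
  root=17; inorder splits into left=[], right=[]
  root=3; inorder splits into left=[], right=[]
Reconstructed level-order: [28, 24, 13, 3, 18, 17, 19]


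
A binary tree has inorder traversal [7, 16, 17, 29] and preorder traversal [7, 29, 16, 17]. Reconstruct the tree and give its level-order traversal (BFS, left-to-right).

Inorder:  [7, 16, 17, 29]
Preorder: [7, 29, 16, 17]
Algorithm: preorder visits root first, so consume preorder in order;
for each root, split the current inorder slice at that value into
left-subtree inorder and right-subtree inorder, then recurse.
Recursive splits:
  root=7; inorder splits into left=[], right=[16, 17, 29]
  root=29; inorder splits into left=[16, 17], right=[]
  root=16; inorder splits into left=[], right=[17]
  root=17; inorder splits into left=[], right=[]
Reconstructed level-order: [7, 29, 16, 17]


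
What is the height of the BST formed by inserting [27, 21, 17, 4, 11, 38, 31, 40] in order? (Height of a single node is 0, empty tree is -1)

Insertion order: [27, 21, 17, 4, 11, 38, 31, 40]
Tree (level-order array): [27, 21, 38, 17, None, 31, 40, 4, None, None, None, None, None, None, 11]
Compute height bottom-up (empty subtree = -1):
  height(11) = 1 + max(-1, -1) = 0
  height(4) = 1 + max(-1, 0) = 1
  height(17) = 1 + max(1, -1) = 2
  height(21) = 1 + max(2, -1) = 3
  height(31) = 1 + max(-1, -1) = 0
  height(40) = 1 + max(-1, -1) = 0
  height(38) = 1 + max(0, 0) = 1
  height(27) = 1 + max(3, 1) = 4
Height = 4


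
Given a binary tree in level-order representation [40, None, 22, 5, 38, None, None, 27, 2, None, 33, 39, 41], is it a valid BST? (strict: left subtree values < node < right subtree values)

Level-order array: [40, None, 22, 5, 38, None, None, 27, 2, None, 33, 39, 41]
Validate using subtree bounds (lo, hi): at each node, require lo < value < hi,
then recurse left with hi=value and right with lo=value.
Preorder trace (stopping at first violation):
  at node 40 with bounds (-inf, +inf): OK
  at node 22 with bounds (40, +inf): VIOLATION
Node 22 violates its bound: not (40 < 22 < +inf).
Result: Not a valid BST


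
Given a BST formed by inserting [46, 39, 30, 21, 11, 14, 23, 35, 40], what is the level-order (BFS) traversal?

Tree insertion order: [46, 39, 30, 21, 11, 14, 23, 35, 40]
Tree (level-order array): [46, 39, None, 30, 40, 21, 35, None, None, 11, 23, None, None, None, 14]
BFS from the root, enqueuing left then right child of each popped node:
  queue [46] -> pop 46, enqueue [39], visited so far: [46]
  queue [39] -> pop 39, enqueue [30, 40], visited so far: [46, 39]
  queue [30, 40] -> pop 30, enqueue [21, 35], visited so far: [46, 39, 30]
  queue [40, 21, 35] -> pop 40, enqueue [none], visited so far: [46, 39, 30, 40]
  queue [21, 35] -> pop 21, enqueue [11, 23], visited so far: [46, 39, 30, 40, 21]
  queue [35, 11, 23] -> pop 35, enqueue [none], visited so far: [46, 39, 30, 40, 21, 35]
  queue [11, 23] -> pop 11, enqueue [14], visited so far: [46, 39, 30, 40, 21, 35, 11]
  queue [23, 14] -> pop 23, enqueue [none], visited so far: [46, 39, 30, 40, 21, 35, 11, 23]
  queue [14] -> pop 14, enqueue [none], visited so far: [46, 39, 30, 40, 21, 35, 11, 23, 14]
Result: [46, 39, 30, 40, 21, 35, 11, 23, 14]


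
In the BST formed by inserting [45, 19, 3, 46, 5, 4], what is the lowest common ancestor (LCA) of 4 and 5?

Tree insertion order: [45, 19, 3, 46, 5, 4]
Tree (level-order array): [45, 19, 46, 3, None, None, None, None, 5, 4]
In a BST, the LCA of p=4, q=5 is the first node v on the
root-to-leaf path with p <= v <= q (go left if both < v, right if both > v).
Walk from root:
  at 45: both 4 and 5 < 45, go left
  at 19: both 4 and 5 < 19, go left
  at 3: both 4 and 5 > 3, go right
  at 5: 4 <= 5 <= 5, this is the LCA
LCA = 5


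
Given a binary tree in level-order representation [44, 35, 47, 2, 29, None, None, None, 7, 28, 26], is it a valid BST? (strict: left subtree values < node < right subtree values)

Level-order array: [44, 35, 47, 2, 29, None, None, None, 7, 28, 26]
Validate using subtree bounds (lo, hi): at each node, require lo < value < hi,
then recurse left with hi=value and right with lo=value.
Preorder trace (stopping at first violation):
  at node 44 with bounds (-inf, +inf): OK
  at node 35 with bounds (-inf, 44): OK
  at node 2 with bounds (-inf, 35): OK
  at node 7 with bounds (2, 35): OK
  at node 29 with bounds (35, 44): VIOLATION
Node 29 violates its bound: not (35 < 29 < 44).
Result: Not a valid BST


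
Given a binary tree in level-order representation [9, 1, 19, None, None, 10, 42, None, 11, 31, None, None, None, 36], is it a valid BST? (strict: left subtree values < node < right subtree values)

Level-order array: [9, 1, 19, None, None, 10, 42, None, 11, 31, None, None, None, 36]
Validate using subtree bounds (lo, hi): at each node, require lo < value < hi,
then recurse left with hi=value and right with lo=value.
Preorder trace (stopping at first violation):
  at node 9 with bounds (-inf, +inf): OK
  at node 1 with bounds (-inf, 9): OK
  at node 19 with bounds (9, +inf): OK
  at node 10 with bounds (9, 19): OK
  at node 11 with bounds (10, 19): OK
  at node 42 with bounds (19, +inf): OK
  at node 31 with bounds (19, 42): OK
  at node 36 with bounds (19, 31): VIOLATION
Node 36 violates its bound: not (19 < 36 < 31).
Result: Not a valid BST


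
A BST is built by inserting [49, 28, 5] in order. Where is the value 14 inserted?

Starting tree (level order): [49, 28, None, 5]
Insertion path: 49 -> 28 -> 5
Result: insert 14 as right child of 5
Final tree (level order): [49, 28, None, 5, None, None, 14]


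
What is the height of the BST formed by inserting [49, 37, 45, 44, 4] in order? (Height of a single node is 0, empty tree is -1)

Insertion order: [49, 37, 45, 44, 4]
Tree (level-order array): [49, 37, None, 4, 45, None, None, 44]
Compute height bottom-up (empty subtree = -1):
  height(4) = 1 + max(-1, -1) = 0
  height(44) = 1 + max(-1, -1) = 0
  height(45) = 1 + max(0, -1) = 1
  height(37) = 1 + max(0, 1) = 2
  height(49) = 1 + max(2, -1) = 3
Height = 3


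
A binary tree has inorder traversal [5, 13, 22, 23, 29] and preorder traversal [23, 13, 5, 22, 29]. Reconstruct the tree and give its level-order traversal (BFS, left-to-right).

Inorder:  [5, 13, 22, 23, 29]
Preorder: [23, 13, 5, 22, 29]
Algorithm: preorder visits root first, so consume preorder in order;
for each root, split the current inorder slice at that value into
left-subtree inorder and right-subtree inorder, then recurse.
Recursive splits:
  root=23; inorder splits into left=[5, 13, 22], right=[29]
  root=13; inorder splits into left=[5], right=[22]
  root=5; inorder splits into left=[], right=[]
  root=22; inorder splits into left=[], right=[]
  root=29; inorder splits into left=[], right=[]
Reconstructed level-order: [23, 13, 29, 5, 22]


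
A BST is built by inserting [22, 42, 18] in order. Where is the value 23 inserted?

Starting tree (level order): [22, 18, 42]
Insertion path: 22 -> 42
Result: insert 23 as left child of 42
Final tree (level order): [22, 18, 42, None, None, 23]


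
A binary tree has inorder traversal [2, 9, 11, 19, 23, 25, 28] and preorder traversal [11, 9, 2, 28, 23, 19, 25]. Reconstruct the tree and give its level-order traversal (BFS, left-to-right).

Inorder:  [2, 9, 11, 19, 23, 25, 28]
Preorder: [11, 9, 2, 28, 23, 19, 25]
Algorithm: preorder visits root first, so consume preorder in order;
for each root, split the current inorder slice at that value into
left-subtree inorder and right-subtree inorder, then recurse.
Recursive splits:
  root=11; inorder splits into left=[2, 9], right=[19, 23, 25, 28]
  root=9; inorder splits into left=[2], right=[]
  root=2; inorder splits into left=[], right=[]
  root=28; inorder splits into left=[19, 23, 25], right=[]
  root=23; inorder splits into left=[19], right=[25]
  root=19; inorder splits into left=[], right=[]
  root=25; inorder splits into left=[], right=[]
Reconstructed level-order: [11, 9, 28, 2, 23, 19, 25]


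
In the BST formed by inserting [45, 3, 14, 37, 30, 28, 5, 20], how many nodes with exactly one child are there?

Tree built from: [45, 3, 14, 37, 30, 28, 5, 20]
Tree (level-order array): [45, 3, None, None, 14, 5, 37, None, None, 30, None, 28, None, 20]
Rule: These are nodes with exactly 1 non-null child.
Per-node child counts:
  node 45: 1 child(ren)
  node 3: 1 child(ren)
  node 14: 2 child(ren)
  node 5: 0 child(ren)
  node 37: 1 child(ren)
  node 30: 1 child(ren)
  node 28: 1 child(ren)
  node 20: 0 child(ren)
Matching nodes: [45, 3, 37, 30, 28]
Count of nodes with exactly one child: 5


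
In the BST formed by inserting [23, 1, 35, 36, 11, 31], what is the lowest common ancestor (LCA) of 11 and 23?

Tree insertion order: [23, 1, 35, 36, 11, 31]
Tree (level-order array): [23, 1, 35, None, 11, 31, 36]
In a BST, the LCA of p=11, q=23 is the first node v on the
root-to-leaf path with p <= v <= q (go left if both < v, right if both > v).
Walk from root:
  at 23: 11 <= 23 <= 23, this is the LCA
LCA = 23


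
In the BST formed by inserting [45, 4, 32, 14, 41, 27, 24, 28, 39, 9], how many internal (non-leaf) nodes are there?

Tree built from: [45, 4, 32, 14, 41, 27, 24, 28, 39, 9]
Tree (level-order array): [45, 4, None, None, 32, 14, 41, 9, 27, 39, None, None, None, 24, 28]
Rule: An internal node has at least one child.
Per-node child counts:
  node 45: 1 child(ren)
  node 4: 1 child(ren)
  node 32: 2 child(ren)
  node 14: 2 child(ren)
  node 9: 0 child(ren)
  node 27: 2 child(ren)
  node 24: 0 child(ren)
  node 28: 0 child(ren)
  node 41: 1 child(ren)
  node 39: 0 child(ren)
Matching nodes: [45, 4, 32, 14, 27, 41]
Count of internal (non-leaf) nodes: 6


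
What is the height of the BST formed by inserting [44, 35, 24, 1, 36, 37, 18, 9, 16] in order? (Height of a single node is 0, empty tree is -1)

Insertion order: [44, 35, 24, 1, 36, 37, 18, 9, 16]
Tree (level-order array): [44, 35, None, 24, 36, 1, None, None, 37, None, 18, None, None, 9, None, None, 16]
Compute height bottom-up (empty subtree = -1):
  height(16) = 1 + max(-1, -1) = 0
  height(9) = 1 + max(-1, 0) = 1
  height(18) = 1 + max(1, -1) = 2
  height(1) = 1 + max(-1, 2) = 3
  height(24) = 1 + max(3, -1) = 4
  height(37) = 1 + max(-1, -1) = 0
  height(36) = 1 + max(-1, 0) = 1
  height(35) = 1 + max(4, 1) = 5
  height(44) = 1 + max(5, -1) = 6
Height = 6
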